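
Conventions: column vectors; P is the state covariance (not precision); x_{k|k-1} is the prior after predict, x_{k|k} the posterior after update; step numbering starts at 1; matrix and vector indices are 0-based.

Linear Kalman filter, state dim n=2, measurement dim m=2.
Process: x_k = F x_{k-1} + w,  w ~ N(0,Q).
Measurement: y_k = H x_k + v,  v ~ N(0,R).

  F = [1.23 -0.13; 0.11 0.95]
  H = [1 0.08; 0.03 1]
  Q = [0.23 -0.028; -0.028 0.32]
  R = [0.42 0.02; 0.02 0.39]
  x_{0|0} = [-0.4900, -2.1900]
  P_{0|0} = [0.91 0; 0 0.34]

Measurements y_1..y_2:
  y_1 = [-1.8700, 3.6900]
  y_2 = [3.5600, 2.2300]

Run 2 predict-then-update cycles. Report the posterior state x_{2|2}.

step 1: x^-=[-0.3180, -2.1344]  P^-=[1.6125 0.0531; 0.0531 0.6379]  S=[2.0451 0.1727; 0.1727 1.0325]  K=[0.7935 -0.0344; -0.0014 0.6196]  nu=[-1.3812, 5.8339]  x^+=[-1.6145, 1.4820]  P^+=[0.3332 -0.0075; -0.0075 0.2418]
step 2: x^-=[-2.1785, 1.2303]  P^-=[0.7405 -0.0215; -0.0215 0.5407]  S=[1.1606 0.0639; 0.0639 0.9301]  K=[0.6390 -0.0431; -0.0133 0.5816]  nu=[5.6401, 1.0651]  x^+=[1.3795, 1.7748]  P^+=[0.2685 -0.0121; -0.0121 0.2269]

x_post = [1.3795, 1.7748]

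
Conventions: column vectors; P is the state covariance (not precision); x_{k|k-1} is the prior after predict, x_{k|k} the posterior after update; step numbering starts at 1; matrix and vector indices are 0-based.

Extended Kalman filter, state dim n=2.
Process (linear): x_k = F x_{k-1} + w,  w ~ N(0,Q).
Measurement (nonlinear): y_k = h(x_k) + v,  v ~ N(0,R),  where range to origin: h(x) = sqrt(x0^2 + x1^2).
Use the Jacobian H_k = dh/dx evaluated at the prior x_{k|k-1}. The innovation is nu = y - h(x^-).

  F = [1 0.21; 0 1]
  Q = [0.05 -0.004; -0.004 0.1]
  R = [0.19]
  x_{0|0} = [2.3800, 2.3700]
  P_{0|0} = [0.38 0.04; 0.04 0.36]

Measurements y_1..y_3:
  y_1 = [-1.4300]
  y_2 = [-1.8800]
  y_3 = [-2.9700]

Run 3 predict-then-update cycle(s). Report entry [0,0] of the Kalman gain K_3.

step 1: x^-=[2.8777, 2.3700]  P^-=[0.4627 0.1116; 0.1116 0.4600]  H_jac=[0.7719 0.6357]  S=[0.7611]  K=[0.5624; 0.4974]  nu=[-5.1580]  x^+=[-0.0234, -0.1956]  P^+=[0.2219 -0.1013; -0.1013 0.2717]
step 2: x^-=[-0.0645, -0.1956]  P^-=[0.2413 -0.0483; -0.0483 0.3717]  H_jac=[-0.3131 -0.9497]  S=[0.5202]  K=[-0.0571; -0.6495]  nu=[-2.0859]  x^+=[0.0547, 1.1593]  P^+=[0.2396 -0.0676; -0.0676 0.1522]
step 3: x^-=[0.2981, 1.1593]  P^-=[0.2680 -0.0396; -0.0396 0.2522]  H_jac=[0.2491 0.9685]  S=[0.4241]  K=[0.0669; 0.5527]  nu=[-4.1670]  x^+=[0.0193, -1.1440]  P^+=[0.2661 -0.0553; -0.0553 0.1227]

K[0,0] = 0.0669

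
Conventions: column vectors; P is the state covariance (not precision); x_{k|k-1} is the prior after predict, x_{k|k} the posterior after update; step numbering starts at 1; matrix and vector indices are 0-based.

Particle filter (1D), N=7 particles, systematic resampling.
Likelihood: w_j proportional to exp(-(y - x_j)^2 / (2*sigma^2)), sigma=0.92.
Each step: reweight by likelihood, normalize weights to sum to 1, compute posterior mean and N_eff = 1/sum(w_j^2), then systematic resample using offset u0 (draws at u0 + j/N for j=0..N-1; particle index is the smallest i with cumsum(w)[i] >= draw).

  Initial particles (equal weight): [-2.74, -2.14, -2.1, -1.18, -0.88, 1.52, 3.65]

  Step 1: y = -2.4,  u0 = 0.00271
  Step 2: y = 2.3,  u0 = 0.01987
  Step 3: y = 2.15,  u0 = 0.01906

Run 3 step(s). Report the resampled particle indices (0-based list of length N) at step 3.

resampled_idx = [1, 1, 2, 3, 4, 5, 6]

step 1: w=[0.2658, 0.2735, 0.2699, 0.1181, 0.0727, 0.0000, 0.0000]  mean=-2.0836  Neff=4.2104  idx=[0, 0, 1, 1, 2, 2, 3]
step 2: w=[0.0004, 0.0004, 0.0107, 0.0107, 0.0131, 0.0131, 0.9517]  mean=-1.2258  Neff=1.1035  idx=[3, 6, 6, 6, 6, 6, 6]
step 3: w=[0.0022, 0.1663, 0.1663, 0.1663, 0.1663, 0.1663, 0.1663]  mean=-1.1821  Neff=6.0264  idx=[1, 1, 2, 3, 4, 5, 6]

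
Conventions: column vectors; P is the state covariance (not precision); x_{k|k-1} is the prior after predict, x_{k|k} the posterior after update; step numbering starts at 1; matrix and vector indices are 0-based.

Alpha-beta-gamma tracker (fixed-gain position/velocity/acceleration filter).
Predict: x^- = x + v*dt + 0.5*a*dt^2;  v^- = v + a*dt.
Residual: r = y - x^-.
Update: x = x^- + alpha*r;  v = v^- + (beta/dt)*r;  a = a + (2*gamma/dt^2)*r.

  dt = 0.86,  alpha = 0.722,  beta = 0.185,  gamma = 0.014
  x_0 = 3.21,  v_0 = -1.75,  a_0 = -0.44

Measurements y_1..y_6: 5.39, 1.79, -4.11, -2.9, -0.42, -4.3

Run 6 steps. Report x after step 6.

step 1: x_pred=1.5423  r=3.8477  x^+=4.3203  v^+=-1.3007  a^+=-0.2943
step 2: x_pred=3.0929  r=-1.3029  x^+=2.1522  v^+=-1.8341  a^+=-0.3437
step 3: x_pred=0.4478  r=-4.5578  x^+=-2.8429  v^+=-3.1101  a^+=-0.5162
step 4: x_pred=-5.7085  r=2.8085  x^+=-3.6808  v^+=-2.9499  a^+=-0.4099
step 5: x_pred=-6.3692  r=5.9492  x^+=-2.0739  v^+=-2.0226  a^+=-0.1847
step 6: x_pred=-3.8816  r=-0.4184  x^+=-4.1837  v^+=-2.2714  a^+=-0.2005

x_post = -4.1837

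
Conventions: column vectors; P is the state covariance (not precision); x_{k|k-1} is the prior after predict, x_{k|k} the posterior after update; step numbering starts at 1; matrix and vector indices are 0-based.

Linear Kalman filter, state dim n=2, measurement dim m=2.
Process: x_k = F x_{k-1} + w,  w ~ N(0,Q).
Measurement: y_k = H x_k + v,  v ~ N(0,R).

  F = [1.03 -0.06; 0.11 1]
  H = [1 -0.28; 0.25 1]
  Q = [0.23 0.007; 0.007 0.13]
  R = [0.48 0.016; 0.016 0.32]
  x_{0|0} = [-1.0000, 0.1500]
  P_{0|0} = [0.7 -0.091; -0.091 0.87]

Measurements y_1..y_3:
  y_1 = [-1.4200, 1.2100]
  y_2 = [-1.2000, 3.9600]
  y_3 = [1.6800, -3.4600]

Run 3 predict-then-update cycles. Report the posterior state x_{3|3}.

step 1: x^-=[-1.0390, 0.0400]  P^-=[0.9870 -0.0590; -0.0590 0.9885]  S=[1.5776 -0.0689; -0.0689 1.3406]  K=[0.6437 0.1731; -0.1815 0.7170]  nu=[-0.3698, 1.4297]  x^+=[-1.0295, 1.1322]  P^+=[0.3085 -0.0114; -0.0114 0.2294]
step 2: x^-=[-1.1283, 1.0190]  P^-=[0.5596 0.0165; 0.0165 0.3606]  S=[1.0586 0.0703; 0.0703 0.7238]  K=[0.5132 0.1662; -0.1140 0.5150]  nu=[0.2137, 3.2231]  x^+=[-0.4829, 2.6544]  P^+=[0.2488 -0.0008; -0.0008 0.1632]
step 3: x^-=[-0.6566, 2.6012]  P^-=[0.4946 0.0246; 0.0246 0.2960]  S=[0.9840 0.0796; 0.0796 0.6592]  K=[0.4821 0.1666; -0.0973 0.4701]  nu=[3.0650, -5.8971]  x^+=[-0.1615, -0.4691]  P^+=[0.2348 0.0023; 0.0023 0.1483]

x_post = [-0.1615, -0.4691]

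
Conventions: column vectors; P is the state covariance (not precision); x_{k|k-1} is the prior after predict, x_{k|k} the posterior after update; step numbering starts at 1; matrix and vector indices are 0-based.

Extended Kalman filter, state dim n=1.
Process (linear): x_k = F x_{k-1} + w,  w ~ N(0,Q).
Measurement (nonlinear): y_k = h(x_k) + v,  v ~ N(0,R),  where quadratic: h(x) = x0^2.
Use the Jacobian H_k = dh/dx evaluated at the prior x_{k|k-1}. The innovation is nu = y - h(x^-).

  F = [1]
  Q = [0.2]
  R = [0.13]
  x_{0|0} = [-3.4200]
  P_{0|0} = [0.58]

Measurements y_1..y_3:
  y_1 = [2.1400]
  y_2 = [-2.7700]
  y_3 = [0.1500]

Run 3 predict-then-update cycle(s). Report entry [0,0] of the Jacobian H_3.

step 1: x^-=[-3.4200]  P^-=[0.7800]  H_jac=[-6.8400]  S=[36.6228]  K=[-0.1457]  nu=[-9.5564]  x^+=[-2.0278]  P^+=[0.0028]
step 2: x^-=[-2.0278]  P^-=[0.2028]  H_jac=[-4.0556]  S=[3.4652]  K=[-0.2373]  nu=[-6.8821]  x^+=[-0.3946]  P^+=[0.0076]
step 3: x^-=[-0.3946]  P^-=[0.2076]  H_jac=[-0.7892]  S=[0.2593]  K=[-0.6319]  nu=[-0.0057]  x^+=[-0.3910]  P^+=[0.1041]

H_jac[0,0] = -0.7892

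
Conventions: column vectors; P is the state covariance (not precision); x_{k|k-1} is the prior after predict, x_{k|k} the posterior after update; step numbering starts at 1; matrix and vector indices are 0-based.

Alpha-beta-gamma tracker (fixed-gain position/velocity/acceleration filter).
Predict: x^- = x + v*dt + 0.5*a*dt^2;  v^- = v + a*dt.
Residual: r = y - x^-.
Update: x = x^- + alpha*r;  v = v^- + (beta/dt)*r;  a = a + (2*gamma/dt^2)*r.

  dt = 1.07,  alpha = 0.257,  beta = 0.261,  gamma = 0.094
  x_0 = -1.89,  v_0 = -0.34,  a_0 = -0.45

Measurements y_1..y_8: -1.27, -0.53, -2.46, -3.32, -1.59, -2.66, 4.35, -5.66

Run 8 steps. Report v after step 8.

v_post = 1.2146

step 1: x_pred=-2.5114  r=1.2414  x^+=-2.1924  v^+=-0.5187  a^+=-0.2462
step 2: x_pred=-2.8883  r=2.3583  x^+=-2.2822  v^+=-0.2068  a^+=0.1411
step 3: x_pred=-2.4227  r=-0.0373  x^+=-2.4323  v^+=-0.0650  a^+=0.1350
step 4: x_pred=-2.4246  r=-0.8954  x^+=-2.6547  v^+=-0.1390  a^+=-0.0121
step 5: x_pred=-2.8103  r=1.2203  x^+=-2.4967  v^+=0.1458  a^+=0.1883
step 6: x_pred=-2.2329  r=-0.4271  x^+=-2.3426  v^+=0.2431  a^+=0.1182
step 7: x_pred=-2.0149  r=6.3649  x^+=-0.3791  v^+=1.9221  a^+=1.1633
step 8: x_pred=2.3435  r=-8.0035  x^+=0.2866  v^+=1.2146  a^+=-0.1509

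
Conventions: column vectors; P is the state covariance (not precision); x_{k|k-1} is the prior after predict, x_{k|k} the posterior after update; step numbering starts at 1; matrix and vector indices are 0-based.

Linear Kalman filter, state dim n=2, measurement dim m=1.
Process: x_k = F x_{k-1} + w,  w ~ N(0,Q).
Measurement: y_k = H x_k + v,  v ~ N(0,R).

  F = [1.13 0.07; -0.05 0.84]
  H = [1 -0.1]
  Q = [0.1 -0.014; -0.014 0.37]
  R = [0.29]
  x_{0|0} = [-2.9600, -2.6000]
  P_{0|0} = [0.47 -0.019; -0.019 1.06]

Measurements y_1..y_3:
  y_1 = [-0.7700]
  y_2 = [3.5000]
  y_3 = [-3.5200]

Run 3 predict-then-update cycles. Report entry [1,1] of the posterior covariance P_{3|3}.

step 1: x^-=[-3.5268, -2.0360]  P^-=[0.7023 0.0038; 0.0038 1.1207]  S=[1.0028]  K=[0.7000; -0.1080]  nu=[2.5532]  x^+=[-1.7395, -2.3117]  P^+=[0.2110 0.0796; 0.0796 1.1090]
step 2: x^-=[-2.1275, -1.8548]  P^-=[0.3874 0.1146; 0.1146 1.1464]  S=[0.6660]  K=[0.5645; -0.0001]  nu=[5.4420]  x^+=[0.9446, -1.8554]  P^+=[0.1752 0.1146; 0.1146 1.1464]
step 3: x^-=[0.9376, -1.6058]  P^-=[0.3474 0.1519; 0.1519 1.1697]  S=[0.6187]  K=[0.5370; 0.0564]  nu=[-4.6181]  x^+=[-1.5422, -1.8664]  P^+=[0.1690 0.1331; 0.1331 1.1677]

P_post[1,1] = 1.1677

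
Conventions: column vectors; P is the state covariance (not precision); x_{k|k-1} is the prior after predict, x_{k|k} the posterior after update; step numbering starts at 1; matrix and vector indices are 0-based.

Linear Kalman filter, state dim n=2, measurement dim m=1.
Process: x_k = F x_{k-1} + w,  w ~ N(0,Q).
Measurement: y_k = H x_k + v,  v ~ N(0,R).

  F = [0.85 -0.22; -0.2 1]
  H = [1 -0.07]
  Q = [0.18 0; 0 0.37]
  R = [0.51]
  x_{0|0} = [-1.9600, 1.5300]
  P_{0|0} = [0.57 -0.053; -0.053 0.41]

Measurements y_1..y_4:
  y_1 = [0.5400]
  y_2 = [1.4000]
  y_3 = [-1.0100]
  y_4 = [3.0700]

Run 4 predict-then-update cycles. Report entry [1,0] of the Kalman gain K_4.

K[1,0] = -0.5417

step 1: x^-=[-2.0026, 1.9220]  P^-=[0.6315 -0.2345; -0.2345 0.8240]  S=[1.1784]  K=[0.5498; -0.2479]  nu=[2.6771]  x^+=[-0.5306, 1.2582]  P^+=[0.2752 -0.0738; -0.0738 0.7516]
step 2: x^-=[-0.7278, 1.3644]  P^-=[0.4429 -0.2781; -0.2781 1.1621]  S=[0.9975]  K=[0.4635; -0.3604]  nu=[2.2233]  x^+=[0.3027, 0.5631]  P^+=[0.2286 -0.1115; -0.1115 1.0325]
step 3: x^-=[0.1334, 0.5025]  P^-=[0.4368 -0.3657; -0.3657 1.4563]  S=[1.0052]  K=[0.4601; -0.4653]  nu=[-1.1082]  x^+=[-0.3764, 1.0181]  P^+=[0.2241 -0.1506; -0.1506 1.2387]
step 4: x^-=[-0.5440, 1.0934]  P^-=[0.4582 -0.4452; -0.4452 1.6779]  S=[1.0387]  K=[0.4711; -0.5417]  nu=[3.6905]  x^+=[1.1946, -0.9057]  P^+=[0.2276 -0.1801; -0.1801 1.3731]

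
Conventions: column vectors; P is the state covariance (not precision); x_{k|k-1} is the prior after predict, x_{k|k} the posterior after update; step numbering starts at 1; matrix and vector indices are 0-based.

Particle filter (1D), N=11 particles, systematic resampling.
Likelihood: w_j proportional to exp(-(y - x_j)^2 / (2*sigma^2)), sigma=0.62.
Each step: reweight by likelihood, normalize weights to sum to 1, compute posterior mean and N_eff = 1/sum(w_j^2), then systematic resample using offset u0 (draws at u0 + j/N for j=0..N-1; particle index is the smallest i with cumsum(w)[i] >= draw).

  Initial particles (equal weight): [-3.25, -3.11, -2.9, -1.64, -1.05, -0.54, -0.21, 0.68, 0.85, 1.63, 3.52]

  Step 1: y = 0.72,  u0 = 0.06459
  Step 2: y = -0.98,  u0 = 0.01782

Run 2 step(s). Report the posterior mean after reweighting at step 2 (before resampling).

post_mean = -0.0796

step 1: w=[0.0000, 0.0000, 0.0000, 0.0003, 0.0061, 0.0455, 0.1165, 0.3582, 0.3511, 0.1222, 0.0000]  mean=0.6855  Neff=3.5431  idx=[6, 6, 7, 7, 7, 7, 8, 8, 8, 9, 9]
step 2: w=[0.4303, 0.4303, 0.0258, 0.0258, 0.0258, 0.0258, 0.0119, 0.0119, 0.0119, 0.0001, 0.0001]  mean=-0.0796  Neff=2.6779  idx=[0, 0, 0, 0, 0, 1, 1, 1, 1, 1, 4]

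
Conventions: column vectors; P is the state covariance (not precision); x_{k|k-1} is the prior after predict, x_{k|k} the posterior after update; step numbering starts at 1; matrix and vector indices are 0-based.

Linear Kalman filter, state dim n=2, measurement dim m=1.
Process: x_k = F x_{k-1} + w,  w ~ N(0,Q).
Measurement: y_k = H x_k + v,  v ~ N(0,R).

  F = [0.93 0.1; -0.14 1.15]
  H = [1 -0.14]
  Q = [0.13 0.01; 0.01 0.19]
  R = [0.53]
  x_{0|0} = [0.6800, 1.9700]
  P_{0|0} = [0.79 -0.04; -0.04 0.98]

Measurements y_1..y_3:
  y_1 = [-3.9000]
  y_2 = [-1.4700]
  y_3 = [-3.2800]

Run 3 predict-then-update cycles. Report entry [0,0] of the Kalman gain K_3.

step 1: x^-=[0.8294, 2.1703]  P^-=[0.8156 -0.0224; -0.0224 1.5144]  S=[1.3816]  K=[0.5926; -0.1697]  nu=[-4.4256]  x^+=[-1.7933, 2.9211]  P^+=[0.3304 0.1165; 0.1165 1.4746]
step 2: x^-=[-1.3757, 3.6104]  P^-=[0.4522 0.2596; 0.2596 2.1092]  S=[0.9509]  K=[0.4373; -0.0376]  nu=[0.4111]  x^+=[-1.1959, 3.5949]  P^+=[0.2703 0.2752; 0.2752 2.1078]
step 3: x^-=[-0.7527, 4.3016]  P^-=[0.4361 0.5077; 0.5077 2.8943]  S=[0.8806]  K=[0.4145; 0.1163]  nu=[-1.9251]  x^+=[-1.5505, 4.0776]  P^+=[0.2848 0.4652; 0.4652 2.8824]

K[0,0] = 0.4145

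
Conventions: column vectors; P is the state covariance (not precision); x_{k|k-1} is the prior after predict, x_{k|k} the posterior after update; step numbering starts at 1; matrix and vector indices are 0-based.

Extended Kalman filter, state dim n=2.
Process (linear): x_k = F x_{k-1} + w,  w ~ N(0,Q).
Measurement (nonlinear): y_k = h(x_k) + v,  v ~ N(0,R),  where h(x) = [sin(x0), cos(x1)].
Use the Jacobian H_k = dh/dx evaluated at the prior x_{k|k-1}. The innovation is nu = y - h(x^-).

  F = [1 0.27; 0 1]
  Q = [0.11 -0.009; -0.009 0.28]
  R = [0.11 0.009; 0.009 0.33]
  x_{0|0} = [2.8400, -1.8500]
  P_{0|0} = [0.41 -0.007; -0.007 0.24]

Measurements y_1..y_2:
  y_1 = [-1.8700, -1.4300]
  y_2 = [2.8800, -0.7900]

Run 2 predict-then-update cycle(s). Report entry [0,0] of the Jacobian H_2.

H_jac[0,0] = -0.4396

step 1: x^-=[2.3405, -1.8500]  P^-=[0.5337 0.0488; 0.0488 0.5200]  H_jac=[-0.6959 0.0000; 0.0000 0.9613]  S=[0.3685 -0.0236; -0.0236 0.8105]  K=[-1.0062 0.0285; -0.0527 0.6152]  nu=[-2.5881, -1.1544]  x^+=[4.9116, -2.4238]  P^+=[0.1587 0.0004; 0.0004 0.2107]
step 2: x^-=[4.2572, -2.4238]  P^-=[0.2842 0.0483; 0.0483 0.4907]  H_jac=[-0.4396 0.0000; 0.0000 0.6577]  S=[0.1649 -0.0050; -0.0050 0.5423]  K=[-0.7561 0.0516; -0.1108 0.5941]  nu=[3.7782, -0.0367]  x^+=[1.3987, -2.8642]  P^+=[0.1881 0.0156; 0.0156 0.2966]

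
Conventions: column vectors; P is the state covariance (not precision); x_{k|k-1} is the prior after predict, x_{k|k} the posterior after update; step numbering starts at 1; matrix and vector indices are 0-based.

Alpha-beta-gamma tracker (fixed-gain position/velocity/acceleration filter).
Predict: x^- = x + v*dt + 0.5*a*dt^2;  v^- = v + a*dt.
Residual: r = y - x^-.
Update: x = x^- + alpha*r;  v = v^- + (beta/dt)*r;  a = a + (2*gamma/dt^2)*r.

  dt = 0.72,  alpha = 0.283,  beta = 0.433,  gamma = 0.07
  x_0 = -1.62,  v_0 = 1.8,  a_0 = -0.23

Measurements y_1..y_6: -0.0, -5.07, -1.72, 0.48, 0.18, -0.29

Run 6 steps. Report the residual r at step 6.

step 1: x_pred=-0.3836  r=0.3836  x^+=-0.2751  v^+=1.8651  a^+=-0.1264
step 2: x_pred=1.0351  r=-6.1051  x^+=-0.6927  v^+=-1.8974  a^+=-1.7751
step 3: x_pred=-2.5189  r=0.7989  x^+=-2.2928  v^+=-2.6951  a^+=-1.5594
step 4: x_pred=-4.6375  r=5.1175  x^+=-3.1892  v^+=-0.7402  a^+=-0.1774
step 5: x_pred=-3.7682  r=3.9482  x^+=-2.6508  v^+=1.5065  a^+=0.8889
step 6: x_pred=-1.3358  r=1.0458  x^+=-1.0398  v^+=2.7754  a^+=1.1713

resid = 1.0458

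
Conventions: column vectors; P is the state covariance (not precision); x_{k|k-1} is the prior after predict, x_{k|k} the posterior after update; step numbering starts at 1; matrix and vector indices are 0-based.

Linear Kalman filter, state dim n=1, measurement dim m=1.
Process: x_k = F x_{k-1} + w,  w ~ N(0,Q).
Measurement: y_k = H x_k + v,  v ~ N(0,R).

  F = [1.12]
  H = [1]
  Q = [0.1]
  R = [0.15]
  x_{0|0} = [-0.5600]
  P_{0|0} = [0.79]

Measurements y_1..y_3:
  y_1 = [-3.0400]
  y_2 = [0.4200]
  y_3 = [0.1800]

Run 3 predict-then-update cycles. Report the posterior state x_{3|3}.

x_post = [-0.2755]

step 1: x^-=[-0.6272]  P^-=[1.0910]  S=[1.2410]  K=[0.8791]  nu=[-2.4128]  x^+=[-2.7484]  P^+=[0.1319]
step 2: x^-=[-3.0782]  P^-=[0.2654]  S=[0.4154]  K=[0.6389]  nu=[3.4982]  x^+=[-0.8431]  P^+=[0.0958]
step 3: x^-=[-0.9443]  P^-=[0.2202]  S=[0.3702]  K=[0.5948]  nu=[1.1243]  x^+=[-0.2755]  P^+=[0.0892]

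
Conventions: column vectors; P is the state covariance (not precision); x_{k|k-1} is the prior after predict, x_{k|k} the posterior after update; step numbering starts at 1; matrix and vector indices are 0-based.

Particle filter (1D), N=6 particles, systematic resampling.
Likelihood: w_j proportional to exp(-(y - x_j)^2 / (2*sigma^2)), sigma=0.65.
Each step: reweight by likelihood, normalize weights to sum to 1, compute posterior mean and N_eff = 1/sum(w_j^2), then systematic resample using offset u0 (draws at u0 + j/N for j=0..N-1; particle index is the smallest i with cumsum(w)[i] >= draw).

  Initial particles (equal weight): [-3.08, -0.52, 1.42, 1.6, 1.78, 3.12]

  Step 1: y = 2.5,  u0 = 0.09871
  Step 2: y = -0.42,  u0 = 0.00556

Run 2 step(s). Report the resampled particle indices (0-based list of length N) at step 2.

resampled_idx = [0, 0, 0, 0, 1, 2]

step 1: w=[0.0000, 0.0000, 0.1389, 0.2117, 0.2990, 0.3504]  mean=2.1614  Neff=3.6195  idx=[2, 3, 4, 4, 5, 5]
step 2: w=[0.5564, 0.2445, 0.0995, 0.0995, 0.0000, 0.0000]  mean=1.5357  Neff=2.5693  idx=[0, 0, 0, 0, 1, 2]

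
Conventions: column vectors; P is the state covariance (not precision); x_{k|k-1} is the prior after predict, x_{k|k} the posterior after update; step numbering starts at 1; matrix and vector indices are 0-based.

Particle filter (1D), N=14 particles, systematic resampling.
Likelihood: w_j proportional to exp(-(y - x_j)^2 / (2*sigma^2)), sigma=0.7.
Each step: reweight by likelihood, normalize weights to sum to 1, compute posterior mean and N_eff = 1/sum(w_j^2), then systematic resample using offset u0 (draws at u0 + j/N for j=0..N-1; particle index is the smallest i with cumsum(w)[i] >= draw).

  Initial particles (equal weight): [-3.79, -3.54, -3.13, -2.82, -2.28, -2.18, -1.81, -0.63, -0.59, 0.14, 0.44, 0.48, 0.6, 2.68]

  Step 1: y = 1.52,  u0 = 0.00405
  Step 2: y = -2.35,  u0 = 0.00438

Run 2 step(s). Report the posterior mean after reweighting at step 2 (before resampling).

step 1: w=[0.0000, 0.0000, 0.0000, 0.0000, 0.0000, 0.0000, 0.0000, 0.0061, 0.0072, 0.0972, 0.2064, 0.2251, 0.2861, 0.1719]  mean=0.8368  Neff=4.6683  idx=[7, 9, 10, 10, 10, 11, 11, 11, 12, 12, 12, 12, 13, 13]
step 2: w=[0.9199, 0.0337, 0.0067, 0.0067, 0.0067, 0.0053, 0.0053, 0.0053, 0.0026, 0.0026, 0.0026, 0.0026, 0.0000, 0.0000]  mean=-0.5520  Neff=1.1799  idx=[0, 0, 0, 0, 0, 0, 0, 0, 0, 0, 0, 0, 0, 1]

post_mean = -0.5520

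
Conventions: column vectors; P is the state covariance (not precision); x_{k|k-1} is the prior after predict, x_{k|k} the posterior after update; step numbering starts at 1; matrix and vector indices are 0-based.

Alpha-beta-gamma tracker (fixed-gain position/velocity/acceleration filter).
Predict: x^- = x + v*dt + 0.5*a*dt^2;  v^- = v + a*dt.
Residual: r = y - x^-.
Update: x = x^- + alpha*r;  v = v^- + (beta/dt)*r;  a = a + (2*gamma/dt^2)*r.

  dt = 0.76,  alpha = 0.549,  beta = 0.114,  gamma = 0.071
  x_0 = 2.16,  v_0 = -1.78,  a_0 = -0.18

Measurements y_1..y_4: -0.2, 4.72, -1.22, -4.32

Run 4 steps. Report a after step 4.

step 1: x_pred=0.7552  r=-0.9552  x^+=0.2308  v^+=-2.0601  a^+=-0.4148
step 2: x_pred=-1.4547  r=6.1747  x^+=1.9352  v^+=-1.4492  a^+=1.1032
step 3: x_pred=1.1525  r=-2.3725  x^+=-0.1500  v^+=-0.9666  a^+=0.5199
step 4: x_pred=-0.7345  r=-3.5855  x^+=-2.7029  v^+=-1.1093  a^+=-0.3616

a_post = -0.3616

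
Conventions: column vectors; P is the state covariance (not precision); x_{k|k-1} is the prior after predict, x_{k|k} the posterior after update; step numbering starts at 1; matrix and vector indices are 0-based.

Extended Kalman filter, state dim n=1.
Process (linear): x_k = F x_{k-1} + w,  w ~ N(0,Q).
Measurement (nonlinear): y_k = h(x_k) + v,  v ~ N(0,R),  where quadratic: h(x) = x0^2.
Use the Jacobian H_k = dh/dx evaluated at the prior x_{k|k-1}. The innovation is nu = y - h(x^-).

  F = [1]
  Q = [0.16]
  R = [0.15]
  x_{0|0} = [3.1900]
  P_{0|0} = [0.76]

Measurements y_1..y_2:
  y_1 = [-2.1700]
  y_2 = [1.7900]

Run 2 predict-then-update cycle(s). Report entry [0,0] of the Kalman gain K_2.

step 1: x^-=[3.1900]  P^-=[0.9200]  H_jac=[6.3800]  S=[37.5980]  K=[0.1561]  nu=[-12.3461]  x^+=[1.2626]  P^+=[0.0037]
step 2: x^-=[1.2626]  P^-=[0.1637]  H_jac=[2.5252]  S=[1.1937]  K=[0.3462]  nu=[0.1959]  x^+=[1.3304]  P^+=[0.0206]

K[0,0] = 0.3462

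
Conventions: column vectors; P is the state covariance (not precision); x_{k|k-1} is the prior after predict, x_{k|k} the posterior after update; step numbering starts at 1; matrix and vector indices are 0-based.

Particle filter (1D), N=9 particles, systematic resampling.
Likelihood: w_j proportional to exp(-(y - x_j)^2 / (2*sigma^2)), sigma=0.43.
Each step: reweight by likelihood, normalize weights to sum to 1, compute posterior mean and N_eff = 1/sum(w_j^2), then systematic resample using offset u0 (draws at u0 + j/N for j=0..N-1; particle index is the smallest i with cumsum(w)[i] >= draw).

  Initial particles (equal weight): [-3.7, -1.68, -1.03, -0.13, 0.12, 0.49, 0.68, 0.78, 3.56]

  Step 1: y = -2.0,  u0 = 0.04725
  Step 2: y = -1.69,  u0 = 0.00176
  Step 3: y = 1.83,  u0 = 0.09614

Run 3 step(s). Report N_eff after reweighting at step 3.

N_eff = 9.0000

step 1: w=[0.0005, 0.9056, 0.0938, 0.0001, 0.0000, 0.0000, 0.0000, 0.0000, 0.0000]  mean=-1.6198  Neff=1.2064  idx=[1, 1, 1, 1, 1, 1, 1, 1, 2]
step 2: w=[0.1204, 0.1204, 0.1204, 0.1204, 0.1204, 0.1204, 0.1204, 0.1204, 0.0371]  mean=-1.6559  Neff=8.5267  idx=[0, 0, 1, 2, 3, 4, 5, 6, 7]
step 3: w=[0.1111, 0.1111, 0.1111, 0.1111, 0.1111, 0.1111, 0.1111, 0.1111, 0.1111]  mean=-1.6800  Neff=9.0000  idx=[0, 1, 2, 3, 4, 5, 6, 7, 8]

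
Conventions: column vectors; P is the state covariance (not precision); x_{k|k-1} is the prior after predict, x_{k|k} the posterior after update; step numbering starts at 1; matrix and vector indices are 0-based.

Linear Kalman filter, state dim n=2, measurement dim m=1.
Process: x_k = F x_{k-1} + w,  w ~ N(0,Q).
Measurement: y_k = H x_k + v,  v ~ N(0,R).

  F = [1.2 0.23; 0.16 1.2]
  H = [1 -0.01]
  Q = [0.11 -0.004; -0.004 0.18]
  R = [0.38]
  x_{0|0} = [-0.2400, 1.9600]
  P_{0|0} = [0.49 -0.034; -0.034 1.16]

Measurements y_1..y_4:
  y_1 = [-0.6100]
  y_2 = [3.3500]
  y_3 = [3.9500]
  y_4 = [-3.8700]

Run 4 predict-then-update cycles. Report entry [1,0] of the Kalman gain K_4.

step 1: x^-=[0.1628, 2.3136]  P^-=[0.8582 0.3600; 0.3600 1.8499]  S=[1.2312]  K=[0.6941; 0.2774]  nu=[-0.7497]  x^+=[-0.3576, 2.1056]  P^+=[0.2650 0.1230; 0.1230 1.7551]
step 2: x^-=[0.0552, 2.4696]  P^-=[0.6523 0.7129; 0.7129 2.7614]  S=[1.0183]  K=[0.6336; 0.6729]  nu=[3.3195]  x^+=[2.1583, 4.7034]  P^+=[0.2435 0.2787; 0.2787 2.3003]
step 3: x^-=[3.6718, 5.9894]  P^-=[0.7362 1.0892; 1.0892 3.6056]  S=[1.0948]  K=[0.6625; 0.9620]  nu=[0.3381]  x^+=[3.8958, 6.3146]  P^+=[0.2557 0.3915; 0.3915 2.5925]
step 4: x^-=[6.1273, 8.2009]  P^-=[0.8314 1.3388; 1.3388 4.0701]  S=[1.1850]  K=[0.6903; 1.0954]  nu=[-9.9153]  x^+=[-0.7171, -2.6600]  P^+=[0.2667 0.4427; 0.4427 2.6482]

K[1,0] = 1.0954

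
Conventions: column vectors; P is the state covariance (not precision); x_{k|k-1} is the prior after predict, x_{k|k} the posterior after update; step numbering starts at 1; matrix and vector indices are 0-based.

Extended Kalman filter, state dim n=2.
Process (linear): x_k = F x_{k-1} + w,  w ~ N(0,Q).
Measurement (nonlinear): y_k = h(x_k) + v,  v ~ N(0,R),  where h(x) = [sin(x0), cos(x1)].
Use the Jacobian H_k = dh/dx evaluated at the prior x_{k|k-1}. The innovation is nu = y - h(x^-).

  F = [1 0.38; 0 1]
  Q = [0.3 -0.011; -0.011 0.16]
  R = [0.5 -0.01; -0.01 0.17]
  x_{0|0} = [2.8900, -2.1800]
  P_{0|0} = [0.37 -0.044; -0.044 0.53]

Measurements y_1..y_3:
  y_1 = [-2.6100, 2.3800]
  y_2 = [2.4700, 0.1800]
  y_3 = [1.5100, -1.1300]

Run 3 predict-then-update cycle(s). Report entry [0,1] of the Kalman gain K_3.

K[0,1] = -0.0965

step 1: x^-=[2.0616, -2.1800]  P^-=[0.7131 0.1464; 0.1464 0.6900]  H_jac=[-0.4713 0.0000; 0.0000 0.8201]  S=[0.6584 -0.0666; -0.0666 0.6341]  K=[-0.4966 0.1372; -0.0147 0.8909]  nu=[-3.4920, 2.9522]  x^+=[4.2007, 0.5014]  P^+=[0.5297 0.0345; 0.0345 0.1849]
step 2: x^-=[4.3913, 0.5014]  P^-=[0.8826 0.0937; 0.0937 0.3449]  H_jac=[-0.3156 0.0000; 0.0000 -0.4807]  S=[0.5879 0.0042; 0.0042 0.2497]  K=[-0.4726 -0.1725; -0.0456 -0.6631]  nu=[3.4189, -0.6969]  x^+=[2.8958, 0.8078]  P^+=[0.7432 0.0512; 0.0512 0.2336]
step 3: x^-=[3.2028, 0.8078]  P^-=[1.1158 0.1289; 0.1289 0.3936]  H_jac=[-0.9981 0.0000; 0.0000 -0.7228]  S=[1.6116 0.0830; 0.0830 0.3756]  K=[-0.6861 -0.0965; -0.0413 -0.7482]  nu=[1.5711, -1.8211]  x^+=[2.3005, 2.1055]  P^+=[0.3427 0.0132; 0.0132 0.1754]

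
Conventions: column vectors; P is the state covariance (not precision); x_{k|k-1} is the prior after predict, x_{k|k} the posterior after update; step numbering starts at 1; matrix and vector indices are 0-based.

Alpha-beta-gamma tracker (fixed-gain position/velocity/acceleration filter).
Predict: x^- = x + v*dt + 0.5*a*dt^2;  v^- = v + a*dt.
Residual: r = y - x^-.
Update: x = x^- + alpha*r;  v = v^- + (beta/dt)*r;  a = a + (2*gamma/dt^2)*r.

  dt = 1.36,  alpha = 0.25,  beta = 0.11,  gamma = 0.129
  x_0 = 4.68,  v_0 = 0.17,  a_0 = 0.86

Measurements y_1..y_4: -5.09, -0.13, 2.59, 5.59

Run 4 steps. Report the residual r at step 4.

step 1: x_pred=5.7065  r=-10.7965  x^+=3.0074  v^+=0.4664  a^+=-0.6460
step 2: x_pred=3.0442  r=-3.1742  x^+=2.2507  v^+=-0.6690  a^+=-1.0888
step 3: x_pred=0.3340  r=2.2560  x^+=0.8980  v^+=-1.9672  a^+=-0.7741
step 4: x_pred=-2.4933  r=8.0833  x^+=-0.4725  v^+=-2.3662  a^+=0.3535

resid = 8.0833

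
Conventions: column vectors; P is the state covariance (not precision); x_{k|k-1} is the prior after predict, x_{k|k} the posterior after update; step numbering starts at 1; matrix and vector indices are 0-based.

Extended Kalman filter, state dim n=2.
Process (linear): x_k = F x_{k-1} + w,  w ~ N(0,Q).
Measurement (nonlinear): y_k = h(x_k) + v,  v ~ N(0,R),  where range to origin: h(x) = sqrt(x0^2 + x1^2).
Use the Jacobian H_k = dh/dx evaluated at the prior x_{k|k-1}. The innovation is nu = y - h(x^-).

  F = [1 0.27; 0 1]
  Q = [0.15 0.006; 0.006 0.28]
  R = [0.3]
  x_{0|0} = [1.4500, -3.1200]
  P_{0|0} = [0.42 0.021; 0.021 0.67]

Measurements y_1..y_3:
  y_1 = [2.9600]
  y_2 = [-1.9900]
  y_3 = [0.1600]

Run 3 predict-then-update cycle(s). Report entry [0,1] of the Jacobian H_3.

H_jac[0,1] = 0.1420

step 1: x^-=[0.6076, -3.1200]  P^-=[0.6302 0.2079; 0.2079 0.9500]  H_jac=[0.1912 -0.9816]  S=[1.1603]  K=[-0.0721; -0.7694]  nu=[-0.2186]  x^+=[0.6234, -2.9518]  P^+=[0.6242 0.1436; 0.1436 0.2631]
step 2: x^-=[-0.1736, -2.9518]  P^-=[0.8709 0.2206; 0.2206 0.5431]  H_jac=[-0.0587 -0.9983]  S=[0.8701]  K=[-0.3119; -0.6380]  nu=[-4.9469]  x^+=[1.3692, 0.2043]  P^+=[0.7862 0.0475; 0.0475 0.1889]
step 3: x^-=[1.4244, 0.2043]  P^-=[0.9756 0.1045; 0.1045 0.4689]  H_jac=[0.9899 0.1420]  S=[1.2948]  K=[0.7573; 0.1313]  nu=[-1.2790]  x^+=[0.4558, 0.0364]  P^+=[0.2330 -0.0243; -0.0243 0.4466]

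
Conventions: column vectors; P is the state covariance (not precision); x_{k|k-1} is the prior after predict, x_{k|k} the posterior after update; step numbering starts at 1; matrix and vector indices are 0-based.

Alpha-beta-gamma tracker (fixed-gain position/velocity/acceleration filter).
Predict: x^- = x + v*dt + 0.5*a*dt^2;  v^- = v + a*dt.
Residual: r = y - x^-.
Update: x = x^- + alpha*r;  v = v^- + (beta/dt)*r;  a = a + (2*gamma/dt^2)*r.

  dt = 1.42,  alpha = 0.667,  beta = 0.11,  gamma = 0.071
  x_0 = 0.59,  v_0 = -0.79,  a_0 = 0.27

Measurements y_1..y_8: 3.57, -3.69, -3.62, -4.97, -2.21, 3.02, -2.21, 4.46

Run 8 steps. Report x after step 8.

x_post = 2.8871

step 1: x_pred=-0.2596  r=3.8296  x^+=2.2947  v^+=-0.1099  a^+=0.5397
step 2: x_pred=2.6827  r=-6.3727  x^+=-1.5679  v^+=0.1628  a^+=0.0909
step 3: x_pred=-1.2451  r=-2.3749  x^+=-2.8292  v^+=0.1079  a^+=-0.0763
step 4: x_pred=-2.7530  r=-2.2170  x^+=-4.2317  v^+=-0.1723  a^+=-0.2325
step 5: x_pred=-4.7107  r=2.5007  x^+=-3.0427  v^+=-0.3087  a^+=-0.0564
step 6: x_pred=-3.5379  r=6.5579  x^+=0.8362  v^+=0.1193  a^+=0.4055
step 7: x_pred=1.4144  r=-3.6244  x^+=-1.0031  v^+=0.4143  a^+=0.1502
step 8: x_pred=-0.2633  r=4.7233  x^+=2.8871  v^+=0.9935  a^+=0.4828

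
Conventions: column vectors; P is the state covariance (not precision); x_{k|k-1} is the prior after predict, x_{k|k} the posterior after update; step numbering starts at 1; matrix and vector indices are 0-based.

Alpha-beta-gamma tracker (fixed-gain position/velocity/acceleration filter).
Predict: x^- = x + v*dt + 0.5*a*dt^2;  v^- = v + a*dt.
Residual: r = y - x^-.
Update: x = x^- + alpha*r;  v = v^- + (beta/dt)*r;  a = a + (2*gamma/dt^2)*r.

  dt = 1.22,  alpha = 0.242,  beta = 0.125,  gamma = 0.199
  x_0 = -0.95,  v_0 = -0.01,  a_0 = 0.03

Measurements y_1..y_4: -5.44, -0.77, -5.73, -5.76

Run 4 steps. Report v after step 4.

step 1: x_pred=-0.9399  r=-4.5001  x^+=-2.0289  v^+=-0.4345  a^+=-1.1733
step 2: x_pred=-3.4322  r=2.6622  x^+=-2.7879  v^+=-1.5932  a^+=-0.4615
step 3: x_pred=-5.0750  r=-0.6550  x^+=-5.2335  v^+=-2.2233  a^+=-0.6366
step 4: x_pred=-8.4197  r=2.6597  x^+=-7.7761  v^+=-2.7274  a^+=0.0746

v_post = -2.7274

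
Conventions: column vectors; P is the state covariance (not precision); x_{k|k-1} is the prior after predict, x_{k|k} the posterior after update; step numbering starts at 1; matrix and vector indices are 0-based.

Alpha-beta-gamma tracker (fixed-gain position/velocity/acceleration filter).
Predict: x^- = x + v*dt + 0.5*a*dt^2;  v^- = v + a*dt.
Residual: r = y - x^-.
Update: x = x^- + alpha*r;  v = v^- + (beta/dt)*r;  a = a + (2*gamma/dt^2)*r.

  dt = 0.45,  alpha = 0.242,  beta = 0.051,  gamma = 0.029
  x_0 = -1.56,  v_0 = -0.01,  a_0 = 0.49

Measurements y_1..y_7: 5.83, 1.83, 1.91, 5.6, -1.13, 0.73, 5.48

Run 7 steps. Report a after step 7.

a_post = -1.9461

step 1: x_pred=-1.5149  r=7.3449  x^+=0.2626  v^+=1.0429  a^+=2.5937
step 2: x_pred=0.9945  r=0.8355  x^+=1.1967  v^+=2.3048  a^+=2.8330
step 3: x_pred=2.5207  r=-0.6107  x^+=2.3729  v^+=3.5104  a^+=2.6581
step 4: x_pred=4.2217  r=1.3783  x^+=4.5553  v^+=4.8628  a^+=3.0529
step 5: x_pred=7.0526  r=-8.1826  x^+=5.0724  v^+=5.3092  a^+=0.7092
step 6: x_pred=7.5334  r=-6.8034  x^+=5.8870  v^+=4.8573  a^+=-1.2394
step 7: x_pred=7.9473  r=-2.4673  x^+=7.3502  v^+=4.0199  a^+=-1.9461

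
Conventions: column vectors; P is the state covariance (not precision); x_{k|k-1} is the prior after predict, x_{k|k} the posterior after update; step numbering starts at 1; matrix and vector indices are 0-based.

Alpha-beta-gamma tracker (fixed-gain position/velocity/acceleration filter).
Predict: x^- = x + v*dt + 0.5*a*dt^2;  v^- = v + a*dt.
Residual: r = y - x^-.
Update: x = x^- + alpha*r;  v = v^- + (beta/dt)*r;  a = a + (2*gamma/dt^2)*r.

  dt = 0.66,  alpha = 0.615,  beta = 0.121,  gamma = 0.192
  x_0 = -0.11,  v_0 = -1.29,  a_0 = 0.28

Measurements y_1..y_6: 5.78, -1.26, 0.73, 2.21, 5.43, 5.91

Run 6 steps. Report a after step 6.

a_post = -0.2352

step 1: x_pred=-0.9004  r=6.6804  x^+=3.2080  v^+=0.1195  a^+=6.1691
step 2: x_pred=4.6306  r=-5.8906  x^+=1.0079  v^+=3.1112  a^+=0.9763
step 3: x_pred=3.2739  r=-2.5439  x^+=1.7094  v^+=3.2892  a^+=-1.2663
step 4: x_pred=3.6045  r=-1.3945  x^+=2.7469  v^+=2.1978  a^+=-2.4955
step 5: x_pred=3.6539  r=1.7761  x^+=4.7462  v^+=0.8764  a^+=-0.9298
step 6: x_pred=5.1221  r=0.7879  x^+=5.6066  v^+=0.4071  a^+=-0.2352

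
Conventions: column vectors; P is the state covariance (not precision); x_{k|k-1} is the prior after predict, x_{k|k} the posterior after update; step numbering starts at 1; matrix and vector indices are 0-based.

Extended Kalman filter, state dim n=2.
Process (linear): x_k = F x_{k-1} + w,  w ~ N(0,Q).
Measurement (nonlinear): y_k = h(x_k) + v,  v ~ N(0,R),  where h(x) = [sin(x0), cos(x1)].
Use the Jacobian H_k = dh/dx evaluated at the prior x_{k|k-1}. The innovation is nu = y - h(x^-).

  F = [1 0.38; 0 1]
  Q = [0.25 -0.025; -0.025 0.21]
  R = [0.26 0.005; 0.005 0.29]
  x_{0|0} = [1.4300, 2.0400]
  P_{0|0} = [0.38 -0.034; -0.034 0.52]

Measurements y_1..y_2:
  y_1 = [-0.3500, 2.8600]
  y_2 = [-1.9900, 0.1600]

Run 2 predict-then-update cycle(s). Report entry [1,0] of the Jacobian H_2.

H_jac[1,0] = 0.0000

step 1: x^-=[2.2052, 2.0400]  P^-=[0.6792 0.1386; 0.1386 0.7300]  H_jac=[-0.5927 0.0000; 0.0000 -0.8919]  S=[0.4986 0.0783; 0.0783 0.8707]  K=[-0.7964 -0.0704; -0.0481 -0.7434]  nu=[-1.1554, 3.3122]  x^+=[2.8922, -0.3669]  P^+=[0.3499 0.0274; 0.0274 0.2420]
step 2: x^-=[2.7528, -0.3669]  P^-=[0.6557 0.0943; 0.0943 0.4520]  H_jac=[-0.9254 0.0000; 0.0000 0.3587]  S=[0.8214 -0.0263; -0.0263 0.3482]  K=[-0.7373 0.0415; -0.0915 0.4588]  nu=[-2.3691, -0.7734]  x^+=[4.4674, -0.5049]  P^+=[0.2069 0.0232; 0.0232 0.3696]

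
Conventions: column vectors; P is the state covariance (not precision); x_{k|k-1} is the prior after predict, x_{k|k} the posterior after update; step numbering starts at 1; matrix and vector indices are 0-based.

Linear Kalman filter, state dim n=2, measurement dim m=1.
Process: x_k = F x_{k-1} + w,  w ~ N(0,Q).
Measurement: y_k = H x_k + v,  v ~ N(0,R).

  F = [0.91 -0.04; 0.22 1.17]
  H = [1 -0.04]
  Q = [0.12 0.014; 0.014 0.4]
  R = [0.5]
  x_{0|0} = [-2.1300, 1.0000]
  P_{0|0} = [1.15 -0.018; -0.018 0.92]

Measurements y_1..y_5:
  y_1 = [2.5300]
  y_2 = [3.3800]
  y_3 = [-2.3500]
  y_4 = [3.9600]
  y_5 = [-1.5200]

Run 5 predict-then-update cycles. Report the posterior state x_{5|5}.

x_post = [0.3701, 4.3275]

step 1: x^-=[-1.9783, 0.7014]  P^-=[1.0751 0.1822; 0.1822 1.7058]  S=[1.5633]  K=[0.6831; 0.0729]  nu=[4.5364]  x^+=[1.1203, 1.0320]  P^+=[0.3457 0.1043; 0.1043 1.6975]
step 2: x^-=[0.9782, 1.4540]  P^-=[0.4014 0.1139; 0.1139 2.7941]  S=[0.8968]  K=[0.4425; 0.0024]  nu=[2.4599]  x^+=[2.0668, 1.4599]  P^+=[0.2258 0.1130; 0.1130 2.7941]
step 3: x^-=[1.8224, 2.1628]  P^-=[0.3032 0.0477; 0.0477 4.2940]  S=[0.8063]  K=[0.3737; -0.1538]  nu=[-4.0859]  x^+=[0.2955, 2.7913]  P^+=[0.1906 0.0941; 0.0941 4.2749]
step 4: x^-=[0.1572, 3.3309]  P^-=[0.2778 -0.0486; -0.0486 6.3095]  S=[0.7918]  K=[0.3533; -0.3801]  nu=[3.9360]  x^+=[1.5480, 1.8349]  P^+=[0.1790 0.0578; 0.0578 6.1952]
step 5: x^-=[1.3353, 2.4874]  P^-=[0.2739 -0.1791; -0.1791 8.9190]  S=[0.8025]  K=[0.3503; -0.6677]  nu=[-2.7558]  x^+=[0.3701, 4.3275]  P^+=[0.1755 0.0086; 0.0086 8.5612]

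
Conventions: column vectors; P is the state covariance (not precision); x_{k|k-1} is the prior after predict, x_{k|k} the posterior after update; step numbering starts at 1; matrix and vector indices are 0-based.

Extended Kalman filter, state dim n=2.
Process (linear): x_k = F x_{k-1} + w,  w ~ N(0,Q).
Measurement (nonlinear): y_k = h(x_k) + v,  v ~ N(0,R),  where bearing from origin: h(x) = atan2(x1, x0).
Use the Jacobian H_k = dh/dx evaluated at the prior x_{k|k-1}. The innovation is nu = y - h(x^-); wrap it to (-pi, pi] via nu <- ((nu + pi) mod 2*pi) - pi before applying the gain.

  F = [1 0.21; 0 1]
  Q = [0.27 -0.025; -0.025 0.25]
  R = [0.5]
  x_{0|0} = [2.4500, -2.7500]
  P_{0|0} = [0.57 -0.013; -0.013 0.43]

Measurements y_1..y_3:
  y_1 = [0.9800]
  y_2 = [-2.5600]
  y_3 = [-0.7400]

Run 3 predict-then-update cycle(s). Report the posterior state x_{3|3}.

x_post = [1.1161, -2.8167]

step 1: x^-=[1.8725, -2.7500]  P^-=[0.8535 0.0523; 0.0523 0.6800]  H_jac=[0.2484 0.1692]  S=[0.5765]  K=[0.3831; 0.2221]  nu=[1.9530]  x^+=[2.6208, -2.3163]  P^+=[0.7689 0.0032; 0.0032 0.6516]
step 2: x^-=[2.1344, -2.3163]  P^-=[1.0690 0.1151; 0.1151 0.9016]  H_jac=[0.2335 0.2151]  S=[0.6116]  K=[0.4486; 0.3611]  nu=[-1.7337]  x^+=[1.3566, -2.9424]  P^+=[0.9459 0.0160; 0.0160 0.8218]
step 3: x^-=[0.7387, -2.9424]  P^-=[1.2589 0.1636; 0.1636 1.0718]  H_jac=[0.3197 0.0803]  S=[0.6440]  K=[0.6454; 0.2148]  nu=[0.5848]  x^+=[1.1161, -2.8167]  P^+=[0.9906 0.0743; 0.0743 1.0421]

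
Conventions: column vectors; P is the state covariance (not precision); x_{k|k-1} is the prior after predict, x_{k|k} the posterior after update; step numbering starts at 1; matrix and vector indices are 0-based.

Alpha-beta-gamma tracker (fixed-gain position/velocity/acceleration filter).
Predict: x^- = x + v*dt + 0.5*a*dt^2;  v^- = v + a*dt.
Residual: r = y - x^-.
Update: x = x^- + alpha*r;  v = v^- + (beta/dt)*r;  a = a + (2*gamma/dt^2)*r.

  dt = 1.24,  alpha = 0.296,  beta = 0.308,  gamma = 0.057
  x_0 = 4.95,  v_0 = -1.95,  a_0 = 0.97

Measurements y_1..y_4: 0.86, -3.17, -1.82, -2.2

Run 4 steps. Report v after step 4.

step 1: x_pred=3.2777  r=-2.4177  x^+=2.5621  v^+=-1.3477  a^+=0.7907
step 2: x_pred=1.4988  r=-4.6688  x^+=0.1168  v^+=-1.5269  a^+=0.4446
step 3: x_pred=-1.4347  r=-0.3853  x^+=-1.5487  v^+=-1.0713  a^+=0.4160
step 4: x_pred=-2.5573  r=0.3573  x^+=-2.4515  v^+=-0.4667  a^+=0.4425

v_post = -0.4667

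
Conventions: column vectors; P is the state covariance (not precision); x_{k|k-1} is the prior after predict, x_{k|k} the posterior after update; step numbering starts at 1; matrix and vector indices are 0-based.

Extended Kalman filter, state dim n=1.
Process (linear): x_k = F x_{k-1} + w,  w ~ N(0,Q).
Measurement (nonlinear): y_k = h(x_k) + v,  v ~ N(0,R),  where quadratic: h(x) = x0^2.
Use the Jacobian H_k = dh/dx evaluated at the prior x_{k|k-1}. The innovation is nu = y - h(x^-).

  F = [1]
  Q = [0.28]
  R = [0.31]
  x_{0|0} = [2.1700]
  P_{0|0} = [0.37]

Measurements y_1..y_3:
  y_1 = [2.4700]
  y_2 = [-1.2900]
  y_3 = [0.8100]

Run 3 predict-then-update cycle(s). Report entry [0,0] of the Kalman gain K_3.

K[0,0] = 0.4943

step 1: x^-=[2.1700]  P^-=[0.6500]  H_jac=[4.3400]  S=[12.5531]  K=[0.2247]  nu=[-2.2389]  x^+=[1.6669]  P^+=[0.0161]
step 2: x^-=[1.6669]  P^-=[0.2961]  H_jac=[3.3337]  S=[3.6002]  K=[0.2741]  nu=[-4.0684]  x^+=[0.5516]  P^+=[0.0255]
step 3: x^-=[0.5516]  P^-=[0.3055]  H_jac=[1.1031]  S=[0.6817]  K=[0.4943]  nu=[0.5058]  x^+=[0.8016]  P^+=[0.1389]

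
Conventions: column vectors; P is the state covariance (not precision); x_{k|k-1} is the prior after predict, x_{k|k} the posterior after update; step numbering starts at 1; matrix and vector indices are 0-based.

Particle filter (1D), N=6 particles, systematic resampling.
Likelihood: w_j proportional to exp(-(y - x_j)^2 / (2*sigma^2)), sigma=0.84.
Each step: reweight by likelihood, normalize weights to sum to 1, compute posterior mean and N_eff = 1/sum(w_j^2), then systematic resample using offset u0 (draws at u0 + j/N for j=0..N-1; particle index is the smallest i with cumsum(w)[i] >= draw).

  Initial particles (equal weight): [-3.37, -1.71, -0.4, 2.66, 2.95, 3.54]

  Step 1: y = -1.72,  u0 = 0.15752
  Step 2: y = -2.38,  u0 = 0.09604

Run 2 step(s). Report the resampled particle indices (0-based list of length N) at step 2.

step 1: w=[0.1011, 0.6963, 0.2026, 0.0000, 0.0000, 0.0000]  mean=-1.6125  Neff=1.8654  idx=[1, 1, 1, 1, 2, 2]
step 2: w=[0.2398, 0.2398, 0.2398, 0.2398, 0.0205, 0.0205]  mean=-1.6563  Neff=4.3332  idx=[0, 1, 1, 2, 3, 3]

resampled_idx = [0, 1, 1, 2, 3, 3]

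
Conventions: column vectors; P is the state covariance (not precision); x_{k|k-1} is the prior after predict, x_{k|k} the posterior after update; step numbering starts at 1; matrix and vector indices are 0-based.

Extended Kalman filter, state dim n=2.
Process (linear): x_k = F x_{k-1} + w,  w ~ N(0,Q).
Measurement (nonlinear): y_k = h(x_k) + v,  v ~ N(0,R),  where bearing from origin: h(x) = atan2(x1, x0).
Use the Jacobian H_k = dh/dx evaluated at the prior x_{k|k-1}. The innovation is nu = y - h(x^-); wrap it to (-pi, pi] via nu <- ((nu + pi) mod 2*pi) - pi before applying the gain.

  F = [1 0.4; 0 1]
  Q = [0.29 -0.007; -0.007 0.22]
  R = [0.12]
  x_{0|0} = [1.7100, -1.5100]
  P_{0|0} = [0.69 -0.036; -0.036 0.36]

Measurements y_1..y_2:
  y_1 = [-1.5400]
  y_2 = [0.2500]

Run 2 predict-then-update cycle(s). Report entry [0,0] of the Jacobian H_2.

H_jac[0,0] = 0.5199

step 1: x^-=[1.1060, -1.5100]  P^-=[1.0088 0.1010; 0.1010 0.5800]  H_jac=[0.4310 0.3157]  S=[0.3927]  K=[1.1884; 0.5771]  nu=[-0.6014]  x^+=[0.3913, -1.8571]  P^+=[0.4542 -0.1683; -0.1683 0.4492]
step 2: x^-=[-0.3515, -1.8571]  P^-=[0.6814 0.0043; 0.0043 0.6692]  H_jac=[0.5199 -0.0984]  S=[0.3102]  K=[1.1406; -0.2050]  nu=[2.0079]  x^+=[1.9387, -2.2687]  P^+=[0.2778 0.0769; 0.0769 0.6562]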